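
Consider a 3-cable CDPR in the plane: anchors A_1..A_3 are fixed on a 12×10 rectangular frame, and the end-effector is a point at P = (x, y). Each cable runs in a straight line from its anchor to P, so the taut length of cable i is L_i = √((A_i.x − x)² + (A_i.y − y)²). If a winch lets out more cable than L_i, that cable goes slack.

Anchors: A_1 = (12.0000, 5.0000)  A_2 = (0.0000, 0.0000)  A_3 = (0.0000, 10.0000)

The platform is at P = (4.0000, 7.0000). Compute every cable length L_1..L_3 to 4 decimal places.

L_1: Δ = A_1−P = (8.0000, -2.0000) → ‖Δ‖ = √68.0000 = 8.2462
L_2: Δ = A_2−P = (-4.0000, -7.0000) → ‖Δ‖ = √65.0000 = 8.0623
L_3: Δ = A_3−P = (-4.0000, 3.0000) → ‖Δ‖ = √25.0000 = 5.0000

(8.2462, 8.0623, 5.0000)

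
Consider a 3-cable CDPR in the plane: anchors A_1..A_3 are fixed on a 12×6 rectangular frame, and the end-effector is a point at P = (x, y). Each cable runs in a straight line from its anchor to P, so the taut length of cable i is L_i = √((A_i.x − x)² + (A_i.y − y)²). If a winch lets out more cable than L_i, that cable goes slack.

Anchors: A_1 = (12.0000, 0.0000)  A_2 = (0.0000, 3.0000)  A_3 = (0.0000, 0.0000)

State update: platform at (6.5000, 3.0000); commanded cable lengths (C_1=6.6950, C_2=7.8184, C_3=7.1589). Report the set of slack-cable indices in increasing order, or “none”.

cable 1: L_1 = ‖A_1−P‖ = 6.2650;  C_1 = 6.6950 → slack
cable 2: L_2 = ‖A_2−P‖ = 6.5000;  C_2 = 7.8184 → slack
cable 3: L_3 = ‖A_3−P‖ = 7.1589;  C_3 = 7.1589 → taut

1, 2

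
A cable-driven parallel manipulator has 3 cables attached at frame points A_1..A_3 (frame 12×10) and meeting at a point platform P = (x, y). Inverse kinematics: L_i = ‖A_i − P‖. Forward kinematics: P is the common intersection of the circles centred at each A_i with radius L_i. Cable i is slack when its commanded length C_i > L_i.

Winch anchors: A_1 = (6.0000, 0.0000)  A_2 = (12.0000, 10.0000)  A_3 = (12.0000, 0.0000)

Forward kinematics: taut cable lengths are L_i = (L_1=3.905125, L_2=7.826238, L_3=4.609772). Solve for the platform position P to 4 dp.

(8.5000, 3.0000)

expand ‖A_i−P‖²=L_i² and subtract eq 1 (k_i ≔ ‖A_i‖²−L_i²)
k_1 = 36.0000+0.0000−15.2500 = 20.7500
eq1−eq2 → [-12.0000  -20.0000]·P = -162.0000
eq1−eq3 → [-12.0000  0.0000]·P = -102.0000
2×2 solve → P = (8.5000, 3.0000)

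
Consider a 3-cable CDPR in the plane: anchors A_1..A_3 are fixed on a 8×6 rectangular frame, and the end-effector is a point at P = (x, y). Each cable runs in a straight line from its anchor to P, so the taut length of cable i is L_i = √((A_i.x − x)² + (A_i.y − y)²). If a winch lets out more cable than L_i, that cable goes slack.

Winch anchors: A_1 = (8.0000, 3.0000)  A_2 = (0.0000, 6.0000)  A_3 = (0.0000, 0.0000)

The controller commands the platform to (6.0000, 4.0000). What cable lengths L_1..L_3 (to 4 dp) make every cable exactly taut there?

(2.2361, 6.3246, 7.2111)

L_1: Δ = A_1−P = (2.0000, -1.0000) → ‖Δ‖ = √5.0000 = 2.2361
L_2: Δ = A_2−P = (-6.0000, 2.0000) → ‖Δ‖ = √40.0000 = 6.3246
L_3: Δ = A_3−P = (-6.0000, -4.0000) → ‖Δ‖ = √52.0000 = 7.2111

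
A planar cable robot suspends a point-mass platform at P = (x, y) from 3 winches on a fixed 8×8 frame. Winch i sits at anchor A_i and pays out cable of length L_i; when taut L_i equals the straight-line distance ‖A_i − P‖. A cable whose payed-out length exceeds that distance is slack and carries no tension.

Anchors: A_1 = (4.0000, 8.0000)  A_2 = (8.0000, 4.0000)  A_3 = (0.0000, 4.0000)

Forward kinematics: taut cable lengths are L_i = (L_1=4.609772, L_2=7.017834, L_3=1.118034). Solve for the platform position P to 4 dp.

(1.0000, 4.5000)

circle eqns → linear via eq_j − eq_1; set c_j = A_j·A_j − L_j²
c_1 = 16.0000+64.0000−21.2500 = 58.7500
-8.0000·x + 8.0000·y = c_1−c_2 = 28.0000
8.0000·x + 8.0000·y = c_1−c_3 = 44.0000
solve first two rows → x=1.0000, y=4.5000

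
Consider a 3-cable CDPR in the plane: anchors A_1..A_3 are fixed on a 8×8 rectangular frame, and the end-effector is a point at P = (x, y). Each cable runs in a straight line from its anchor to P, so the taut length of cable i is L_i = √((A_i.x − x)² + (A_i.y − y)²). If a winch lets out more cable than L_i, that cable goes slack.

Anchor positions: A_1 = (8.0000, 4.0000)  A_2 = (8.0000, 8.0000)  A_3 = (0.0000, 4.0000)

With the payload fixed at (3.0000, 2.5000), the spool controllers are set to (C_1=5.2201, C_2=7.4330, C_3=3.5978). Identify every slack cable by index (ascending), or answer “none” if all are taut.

cable 1: √((5.0000)²+(1.5000)²)=5.2202, C_1=5.2201: taut
cable 2: √((5.0000)²+(5.5000)²)=7.4330, C_2=7.4330: taut
cable 3: √((-3.0000)²+(1.5000)²)=3.3541, C_3=3.5978: slack

3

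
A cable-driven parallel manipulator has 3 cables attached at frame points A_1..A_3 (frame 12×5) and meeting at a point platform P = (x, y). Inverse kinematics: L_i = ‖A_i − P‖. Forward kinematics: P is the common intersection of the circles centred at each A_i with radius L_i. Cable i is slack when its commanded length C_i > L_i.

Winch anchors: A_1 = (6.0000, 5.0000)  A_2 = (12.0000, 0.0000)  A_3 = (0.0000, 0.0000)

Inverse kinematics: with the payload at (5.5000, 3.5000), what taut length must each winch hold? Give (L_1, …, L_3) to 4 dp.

(1.5811, 7.3824, 6.5192)

cable 1: Δx=0.5000, Δy=1.5000; L_1 = √(Δx²+Δy²) = 1.5811
cable 2: Δx=6.5000, Δy=-3.5000; L_2 = √(Δx²+Δy²) = 7.3824
cable 3: Δx=-5.5000, Δy=-3.5000; L_3 = √(Δx²+Δy²) = 6.5192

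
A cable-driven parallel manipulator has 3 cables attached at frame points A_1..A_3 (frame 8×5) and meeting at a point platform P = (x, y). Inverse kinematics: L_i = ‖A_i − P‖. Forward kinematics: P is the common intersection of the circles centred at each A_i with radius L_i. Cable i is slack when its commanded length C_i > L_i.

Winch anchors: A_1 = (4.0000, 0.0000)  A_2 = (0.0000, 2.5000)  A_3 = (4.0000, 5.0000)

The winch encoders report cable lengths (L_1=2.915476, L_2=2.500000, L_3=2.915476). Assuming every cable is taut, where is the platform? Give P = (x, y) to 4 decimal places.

(2.5000, 2.5000)

expand ‖A_i−P‖²=L_i² and subtract eq 1 (q_i ≔ ‖A_i‖²−L_i²)
q_1 = 16.0000+0.0000−8.5000 = 7.5000
eq1−eq2 → [8.0000  -5.0000]·P = 7.5000
eq1−eq3 → [0.0000  -10.0000]·P = -25.0000
2×2 solve → P = (2.5000, 2.5000)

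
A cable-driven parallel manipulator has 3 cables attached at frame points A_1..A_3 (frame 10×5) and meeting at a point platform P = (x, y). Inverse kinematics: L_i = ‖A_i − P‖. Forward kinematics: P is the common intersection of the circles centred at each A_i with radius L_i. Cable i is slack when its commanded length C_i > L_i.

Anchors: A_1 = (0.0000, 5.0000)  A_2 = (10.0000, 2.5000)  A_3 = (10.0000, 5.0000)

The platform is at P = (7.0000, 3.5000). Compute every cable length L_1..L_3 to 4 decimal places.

cable 1: Δx=-7.0000, Δy=1.5000; L_1 = √(Δx²+Δy²) = 7.1589
cable 2: Δx=3.0000, Δy=-1.0000; L_2 = √(Δx²+Δy²) = 3.1623
cable 3: Δx=3.0000, Δy=1.5000; L_3 = √(Δx²+Δy²) = 3.3541

(7.1589, 3.1623, 3.3541)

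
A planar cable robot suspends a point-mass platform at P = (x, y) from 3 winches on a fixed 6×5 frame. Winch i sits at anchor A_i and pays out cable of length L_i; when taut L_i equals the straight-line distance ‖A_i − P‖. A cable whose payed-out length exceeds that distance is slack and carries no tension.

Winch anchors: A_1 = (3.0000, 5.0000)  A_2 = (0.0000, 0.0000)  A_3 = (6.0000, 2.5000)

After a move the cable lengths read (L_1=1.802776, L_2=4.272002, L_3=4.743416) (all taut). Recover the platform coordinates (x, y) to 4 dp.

(1.5000, 4.0000)

expand ‖A_i−P‖²=L_i² and subtract eq 1 (k_i ≔ ‖A_i‖²−L_i²)
k_1 = 9.0000+25.0000−3.2500 = 30.7500
eq1−eq2 → [6.0000  10.0000]·P = 49.0000
eq1−eq3 → [-6.0000  5.0000]·P = 11.0000
2×2 solve → P = (1.5000, 4.0000)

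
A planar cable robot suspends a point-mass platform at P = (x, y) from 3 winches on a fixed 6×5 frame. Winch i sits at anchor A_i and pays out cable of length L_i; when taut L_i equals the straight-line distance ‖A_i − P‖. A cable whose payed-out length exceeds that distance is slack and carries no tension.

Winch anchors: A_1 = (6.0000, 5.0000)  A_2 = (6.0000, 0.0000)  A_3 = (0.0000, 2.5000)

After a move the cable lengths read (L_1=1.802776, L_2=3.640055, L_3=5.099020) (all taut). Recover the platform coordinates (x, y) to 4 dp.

each cable: (A_i−P)·(A_i−P) = L_i²; let c_i = ‖A_i‖²−L_i²
c_1 = 36.0000+25.0000−3.2500 = 57.7500
row 1: 0.0000x + 10.0000y = 35.0000  (c_2=22.7500)
row 2: 12.0000x + 5.0000y = 77.5000  (c_3=-19.7500)
Cramer on rows 1–2 → x = 5.0000, y = 3.5000

(5.0000, 3.5000)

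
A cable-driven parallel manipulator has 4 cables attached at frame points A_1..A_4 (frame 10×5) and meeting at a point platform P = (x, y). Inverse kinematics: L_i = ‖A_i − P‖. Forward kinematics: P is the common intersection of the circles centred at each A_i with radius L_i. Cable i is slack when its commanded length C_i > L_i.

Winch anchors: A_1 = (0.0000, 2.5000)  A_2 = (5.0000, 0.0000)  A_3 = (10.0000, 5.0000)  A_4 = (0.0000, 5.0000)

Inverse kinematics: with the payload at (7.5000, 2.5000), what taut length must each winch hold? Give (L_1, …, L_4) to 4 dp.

L_1 = √((0.0000−7.5000)² + (2.5000−2.5000)²) = 7.5000
L_2 = √((5.0000−7.5000)² + (0.0000−2.5000)²) = 3.5355
L_3 = √((10.0000−7.5000)² + (5.0000−2.5000)²) = 3.5355
L_4 = √((0.0000−7.5000)² + (5.0000−2.5000)²) = 7.9057

(7.5000, 3.5355, 3.5355, 7.9057)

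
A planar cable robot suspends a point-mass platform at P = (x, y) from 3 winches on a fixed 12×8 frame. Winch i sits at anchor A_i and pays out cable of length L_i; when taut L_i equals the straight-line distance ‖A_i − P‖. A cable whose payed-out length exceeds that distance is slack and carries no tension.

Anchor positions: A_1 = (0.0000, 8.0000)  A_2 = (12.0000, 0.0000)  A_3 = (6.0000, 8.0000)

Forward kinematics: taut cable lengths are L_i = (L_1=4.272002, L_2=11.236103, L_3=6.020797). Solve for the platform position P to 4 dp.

expand ‖A_i−P‖²=L_i² and subtract eq 1 (c_i ≔ ‖A_i‖²−L_i²)
c_1 = 0.0000+64.0000−18.2500 = 45.7500
eq1−eq2 → [-24.0000  16.0000]·P = 28.0000
eq1−eq3 → [-12.0000  0.0000]·P = -18.0000
2×2 solve → P = (1.5000, 4.0000)

(1.5000, 4.0000)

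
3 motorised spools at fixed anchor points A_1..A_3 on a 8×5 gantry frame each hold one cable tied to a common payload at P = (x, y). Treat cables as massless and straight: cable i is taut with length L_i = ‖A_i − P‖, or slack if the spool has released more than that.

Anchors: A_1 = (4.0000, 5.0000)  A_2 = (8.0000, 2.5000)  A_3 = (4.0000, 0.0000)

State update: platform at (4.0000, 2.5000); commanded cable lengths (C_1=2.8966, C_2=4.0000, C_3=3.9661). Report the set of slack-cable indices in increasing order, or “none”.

i=1: geometric 2.5000 vs commanded 2.8966 ⇒ slack
i=2: geometric 4.0000 vs commanded 4.0000 ⇒ taut
i=3: geometric 2.5000 vs commanded 3.9661 ⇒ slack

1, 3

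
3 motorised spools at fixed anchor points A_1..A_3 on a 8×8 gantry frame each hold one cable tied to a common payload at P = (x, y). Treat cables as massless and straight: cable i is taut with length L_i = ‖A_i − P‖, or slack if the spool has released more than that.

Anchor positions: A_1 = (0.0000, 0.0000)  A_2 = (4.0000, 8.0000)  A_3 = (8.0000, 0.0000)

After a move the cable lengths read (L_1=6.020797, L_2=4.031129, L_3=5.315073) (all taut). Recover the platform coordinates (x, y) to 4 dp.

(4.5000, 4.0000)

each cable: (A_i−P)·(A_i−P) = L_i²; let c_i = ‖A_i‖²−L_i²
c_1 = 0.0000+0.0000−36.2500 = -36.2500
row 1: -8.0000x − 16.0000y = -100.0000  (c_2=63.7500)
row 2: -16.0000x + 0.0000y = -72.0000  (c_3=35.7500)
Cramer on rows 1–2 → x = 4.5000, y = 4.0000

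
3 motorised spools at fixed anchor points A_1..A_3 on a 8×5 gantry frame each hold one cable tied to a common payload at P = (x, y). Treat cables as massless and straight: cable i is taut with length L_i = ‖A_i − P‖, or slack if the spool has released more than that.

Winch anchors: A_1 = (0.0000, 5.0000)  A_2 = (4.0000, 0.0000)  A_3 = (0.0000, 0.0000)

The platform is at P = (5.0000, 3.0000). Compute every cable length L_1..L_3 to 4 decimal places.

(5.3852, 3.1623, 5.8310)

L_1 = √((0.0000−5.0000)² + (5.0000−3.0000)²) = 5.3852
L_2 = √((4.0000−5.0000)² + (0.0000−3.0000)²) = 3.1623
L_3 = √((0.0000−5.0000)² + (0.0000−3.0000)²) = 5.8310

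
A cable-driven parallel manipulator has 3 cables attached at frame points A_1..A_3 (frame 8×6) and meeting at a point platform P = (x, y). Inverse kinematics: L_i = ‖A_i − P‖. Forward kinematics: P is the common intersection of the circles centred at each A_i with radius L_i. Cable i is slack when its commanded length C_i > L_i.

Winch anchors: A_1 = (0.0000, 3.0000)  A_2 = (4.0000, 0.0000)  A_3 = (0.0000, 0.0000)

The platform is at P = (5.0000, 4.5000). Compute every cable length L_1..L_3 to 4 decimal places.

L_1: Δ = A_1−P = (-5.0000, -1.5000) → ‖Δ‖ = √27.2500 = 5.2202
L_2: Δ = A_2−P = (-1.0000, -4.5000) → ‖Δ‖ = √21.2500 = 4.6098
L_3: Δ = A_3−P = (-5.0000, -4.5000) → ‖Δ‖ = √45.2500 = 6.7268

(5.2202, 4.6098, 6.7268)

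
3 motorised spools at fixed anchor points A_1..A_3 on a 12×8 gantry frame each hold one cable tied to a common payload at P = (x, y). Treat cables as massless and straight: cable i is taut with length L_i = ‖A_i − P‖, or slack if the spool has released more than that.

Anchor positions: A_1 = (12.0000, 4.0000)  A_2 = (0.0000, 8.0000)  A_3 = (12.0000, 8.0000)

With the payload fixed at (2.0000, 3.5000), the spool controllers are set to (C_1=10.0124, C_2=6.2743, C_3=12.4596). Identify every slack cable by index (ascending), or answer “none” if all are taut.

cable 1: L_1 = ‖A_1−P‖ = 10.0125;  C_1 = 10.0124 → taut
cable 2: L_2 = ‖A_2−P‖ = 4.9244;  C_2 = 6.2743 → slack
cable 3: L_3 = ‖A_3−P‖ = 10.9659;  C_3 = 12.4596 → slack

2, 3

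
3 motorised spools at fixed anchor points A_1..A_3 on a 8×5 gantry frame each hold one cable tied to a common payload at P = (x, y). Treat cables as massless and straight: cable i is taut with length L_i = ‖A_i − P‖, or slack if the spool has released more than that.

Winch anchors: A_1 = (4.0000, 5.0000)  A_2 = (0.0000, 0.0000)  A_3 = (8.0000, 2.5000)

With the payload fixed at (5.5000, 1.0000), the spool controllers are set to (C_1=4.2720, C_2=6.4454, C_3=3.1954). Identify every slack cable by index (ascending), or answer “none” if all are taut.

2, 3

cable 1: √((-1.5000)²+(4.0000)²)=4.2720, C_1=4.2720: taut
cable 2: √((-5.5000)²+(-1.0000)²)=5.5902, C_2=6.4454: slack
cable 3: √((2.5000)²+(1.5000)²)=2.9155, C_3=3.1954: slack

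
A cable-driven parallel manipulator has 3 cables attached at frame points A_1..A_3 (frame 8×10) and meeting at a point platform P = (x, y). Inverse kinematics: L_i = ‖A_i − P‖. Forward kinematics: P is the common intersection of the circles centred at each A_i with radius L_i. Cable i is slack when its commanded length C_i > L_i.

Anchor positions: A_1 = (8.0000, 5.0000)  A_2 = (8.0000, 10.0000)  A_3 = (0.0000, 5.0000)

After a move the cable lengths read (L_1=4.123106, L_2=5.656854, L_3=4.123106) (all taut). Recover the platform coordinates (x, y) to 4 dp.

(4.0000, 6.0000)

expand ‖A_i−P‖²=L_i² and subtract eq 1 (q_i ≔ ‖A_i‖²−L_i²)
q_1 = 64.0000+25.0000−17.0000 = 72.0000
eq1−eq2 → [0.0000  -10.0000]·P = -60.0000
eq1−eq3 → [16.0000  0.0000]·P = 64.0000
2×2 solve → P = (4.0000, 6.0000)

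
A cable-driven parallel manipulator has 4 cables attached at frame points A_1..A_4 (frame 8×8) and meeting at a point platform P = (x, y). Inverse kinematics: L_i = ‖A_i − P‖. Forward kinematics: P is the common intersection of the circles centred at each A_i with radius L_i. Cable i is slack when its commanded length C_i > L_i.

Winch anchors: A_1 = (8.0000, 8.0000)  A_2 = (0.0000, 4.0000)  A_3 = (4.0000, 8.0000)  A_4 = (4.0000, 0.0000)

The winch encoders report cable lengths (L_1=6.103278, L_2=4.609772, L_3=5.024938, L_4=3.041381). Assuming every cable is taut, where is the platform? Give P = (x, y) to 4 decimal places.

(4.5000, 3.0000)

each cable: (A_i−P)·(A_i−P) = L_i²; let c_i = ‖A_i‖²−L_i²
c_1 = 64.0000+64.0000−37.2500 = 90.7500
row 1: 16.0000x + 8.0000y = 96.0000  (c_2=-5.2500)
row 2: 8.0000x + 0.0000y = 36.0000  (c_3=54.7500)
row 3: 8.0000x + 16.0000y = 84.0000  (c_4=6.7500)
Cramer on rows 1–2 → x = 4.5000, y = 3.0000
check cable 4: ‖A_4−P‖² = 9.2500 ≈ L_4² = 9.2500 ✓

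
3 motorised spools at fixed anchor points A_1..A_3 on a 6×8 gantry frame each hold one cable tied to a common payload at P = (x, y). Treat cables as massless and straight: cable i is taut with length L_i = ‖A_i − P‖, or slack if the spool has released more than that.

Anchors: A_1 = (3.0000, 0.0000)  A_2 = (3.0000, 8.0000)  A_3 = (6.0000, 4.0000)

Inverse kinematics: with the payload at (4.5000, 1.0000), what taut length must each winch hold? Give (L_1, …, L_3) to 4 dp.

(1.8028, 7.1589, 3.3541)

L_1: Δ = A_1−P = (-1.5000, -1.0000) → ‖Δ‖ = √3.2500 = 1.8028
L_2: Δ = A_2−P = (-1.5000, 7.0000) → ‖Δ‖ = √51.2500 = 7.1589
L_3: Δ = A_3−P = (1.5000, 3.0000) → ‖Δ‖ = √11.2500 = 3.3541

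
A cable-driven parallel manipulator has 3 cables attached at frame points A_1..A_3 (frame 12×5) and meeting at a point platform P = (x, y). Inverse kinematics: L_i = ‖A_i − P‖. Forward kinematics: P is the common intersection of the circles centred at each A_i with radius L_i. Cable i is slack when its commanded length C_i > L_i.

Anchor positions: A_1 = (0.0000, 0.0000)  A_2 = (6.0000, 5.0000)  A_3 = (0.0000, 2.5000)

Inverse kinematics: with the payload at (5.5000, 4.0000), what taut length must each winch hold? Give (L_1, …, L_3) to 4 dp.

L_1: Δ = A_1−P = (-5.5000, -4.0000) → ‖Δ‖ = √46.2500 = 6.8007
L_2: Δ = A_2−P = (0.5000, 1.0000) → ‖Δ‖ = √1.2500 = 1.1180
L_3: Δ = A_3−P = (-5.5000, -1.5000) → ‖Δ‖ = √32.5000 = 5.7009

(6.8007, 1.1180, 5.7009)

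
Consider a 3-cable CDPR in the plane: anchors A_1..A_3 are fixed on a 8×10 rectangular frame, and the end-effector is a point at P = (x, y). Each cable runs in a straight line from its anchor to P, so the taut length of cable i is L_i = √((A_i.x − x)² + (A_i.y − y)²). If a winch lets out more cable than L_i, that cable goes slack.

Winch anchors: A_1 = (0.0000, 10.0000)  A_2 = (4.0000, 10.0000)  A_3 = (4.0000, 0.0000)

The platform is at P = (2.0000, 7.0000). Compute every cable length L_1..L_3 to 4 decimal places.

(3.6056, 3.6056, 7.2801)

L_1: Δ = A_1−P = (-2.0000, 3.0000) → ‖Δ‖ = √13.0000 = 3.6056
L_2: Δ = A_2−P = (2.0000, 3.0000) → ‖Δ‖ = √13.0000 = 3.6056
L_3: Δ = A_3−P = (2.0000, -7.0000) → ‖Δ‖ = √53.0000 = 7.2801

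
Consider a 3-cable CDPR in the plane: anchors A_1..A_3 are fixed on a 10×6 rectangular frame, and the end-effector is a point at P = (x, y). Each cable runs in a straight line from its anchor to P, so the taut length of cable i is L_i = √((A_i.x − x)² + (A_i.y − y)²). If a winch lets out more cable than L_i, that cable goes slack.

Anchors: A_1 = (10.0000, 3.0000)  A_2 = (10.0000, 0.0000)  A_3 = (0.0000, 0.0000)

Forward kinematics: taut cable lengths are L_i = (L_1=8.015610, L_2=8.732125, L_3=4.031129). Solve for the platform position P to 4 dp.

(2.0000, 3.5000)

circle eqns → linear via eq_j − eq_1; set c_j = A_j·A_j − L_j²
c_1 = 100.0000+9.0000−64.2500 = 44.7500
0.0000·x + 6.0000·y = c_1−c_2 = 21.0000
20.0000·x + 6.0000·y = c_1−c_3 = 61.0000
solve first two rows → x=2.0000, y=3.5000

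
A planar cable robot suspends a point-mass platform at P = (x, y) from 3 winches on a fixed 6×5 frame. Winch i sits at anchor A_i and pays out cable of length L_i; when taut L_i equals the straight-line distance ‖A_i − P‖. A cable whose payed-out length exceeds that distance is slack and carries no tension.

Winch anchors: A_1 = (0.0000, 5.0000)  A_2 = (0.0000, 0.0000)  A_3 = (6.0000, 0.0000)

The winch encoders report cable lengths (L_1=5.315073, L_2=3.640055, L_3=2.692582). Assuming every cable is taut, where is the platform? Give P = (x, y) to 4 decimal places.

circle eqns → linear via eq_j − eq_1; set q_j = A_j·A_j − L_j²
q_1 = 0.0000+25.0000−28.2500 = -3.2500
0.0000·x + 10.0000·y = q_1−q_2 = 10.0000
-12.0000·x + 10.0000·y = q_1−q_3 = -32.0000
solve first two rows → x=3.5000, y=1.0000

(3.5000, 1.0000)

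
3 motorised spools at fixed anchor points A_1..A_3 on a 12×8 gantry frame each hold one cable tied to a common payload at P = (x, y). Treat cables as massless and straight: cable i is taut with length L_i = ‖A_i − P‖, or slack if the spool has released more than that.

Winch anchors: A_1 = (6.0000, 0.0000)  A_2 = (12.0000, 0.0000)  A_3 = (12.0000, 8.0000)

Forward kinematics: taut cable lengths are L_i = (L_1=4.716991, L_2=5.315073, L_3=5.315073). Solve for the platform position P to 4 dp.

(8.5000, 4.0000)

each cable: (A_i−P)·(A_i−P) = L_i²; let k_i = ‖A_i‖²−L_i²
k_1 = 36.0000+0.0000−22.2500 = 13.7500
row 1: -12.0000x + 0.0000y = -102.0000  (k_2=115.7500)
row 2: -12.0000x − 16.0000y = -166.0000  (k_3=179.7500)
Cramer on rows 1–2 → x = 8.5000, y = 4.0000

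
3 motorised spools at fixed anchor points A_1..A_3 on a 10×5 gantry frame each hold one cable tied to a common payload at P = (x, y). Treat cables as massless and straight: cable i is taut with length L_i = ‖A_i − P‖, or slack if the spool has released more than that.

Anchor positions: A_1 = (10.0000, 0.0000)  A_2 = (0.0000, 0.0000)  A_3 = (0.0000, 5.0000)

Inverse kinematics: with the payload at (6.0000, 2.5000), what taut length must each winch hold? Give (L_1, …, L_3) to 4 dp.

cable 1: Δx=4.0000, Δy=-2.5000; L_1 = √(Δx²+Δy²) = 4.7170
cable 2: Δx=-6.0000, Δy=-2.5000; L_2 = √(Δx²+Δy²) = 6.5000
cable 3: Δx=-6.0000, Δy=2.5000; L_3 = √(Δx²+Δy²) = 6.5000

(4.7170, 6.5000, 6.5000)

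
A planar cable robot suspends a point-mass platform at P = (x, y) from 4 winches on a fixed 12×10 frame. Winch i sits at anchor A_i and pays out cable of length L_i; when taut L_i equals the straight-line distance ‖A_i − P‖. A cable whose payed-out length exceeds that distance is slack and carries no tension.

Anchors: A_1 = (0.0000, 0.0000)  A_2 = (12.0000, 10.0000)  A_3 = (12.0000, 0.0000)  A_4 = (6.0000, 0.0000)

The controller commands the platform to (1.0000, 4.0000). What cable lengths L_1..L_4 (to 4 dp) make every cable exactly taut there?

L_1: Δ = A_1−P = (-1.0000, -4.0000) → ‖Δ‖ = √17.0000 = 4.1231
L_2: Δ = A_2−P = (11.0000, 6.0000) → ‖Δ‖ = √157.0000 = 12.5300
L_3: Δ = A_3−P = (11.0000, -4.0000) → ‖Δ‖ = √137.0000 = 11.7047
L_4: Δ = A_4−P = (5.0000, -4.0000) → ‖Δ‖ = √41.0000 = 6.4031

(4.1231, 12.5300, 11.7047, 6.4031)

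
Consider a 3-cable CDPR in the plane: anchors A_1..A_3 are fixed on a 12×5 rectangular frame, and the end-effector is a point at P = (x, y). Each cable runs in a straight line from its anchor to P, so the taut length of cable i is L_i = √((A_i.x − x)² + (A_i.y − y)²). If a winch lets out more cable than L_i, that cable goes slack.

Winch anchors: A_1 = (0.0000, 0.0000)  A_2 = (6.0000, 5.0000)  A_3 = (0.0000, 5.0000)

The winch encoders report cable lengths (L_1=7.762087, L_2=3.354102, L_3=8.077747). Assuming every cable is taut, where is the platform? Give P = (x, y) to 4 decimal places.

(7.5000, 2.0000)

each cable: (A_i−P)·(A_i−P) = L_i²; let c_i = ‖A_i‖²−L_i²
c_1 = 0.0000+0.0000−60.2500 = -60.2500
row 1: -12.0000x − 10.0000y = -110.0000  (c_2=49.7500)
row 2: 0.0000x − 10.0000y = -20.0000  (c_3=-40.2500)
Cramer on rows 1–2 → x = 7.5000, y = 2.0000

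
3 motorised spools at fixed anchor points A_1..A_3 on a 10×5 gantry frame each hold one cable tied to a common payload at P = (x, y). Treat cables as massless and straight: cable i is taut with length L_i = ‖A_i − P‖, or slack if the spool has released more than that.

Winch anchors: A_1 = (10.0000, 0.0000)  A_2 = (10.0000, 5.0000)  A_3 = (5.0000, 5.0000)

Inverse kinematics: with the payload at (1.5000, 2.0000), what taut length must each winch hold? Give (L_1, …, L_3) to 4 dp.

(8.7321, 9.0139, 4.6098)

cable 1: Δx=8.5000, Δy=-2.0000; L_1 = √(Δx²+Δy²) = 8.7321
cable 2: Δx=8.5000, Δy=3.0000; L_2 = √(Δx²+Δy²) = 9.0139
cable 3: Δx=3.5000, Δy=3.0000; L_3 = √(Δx²+Δy²) = 4.6098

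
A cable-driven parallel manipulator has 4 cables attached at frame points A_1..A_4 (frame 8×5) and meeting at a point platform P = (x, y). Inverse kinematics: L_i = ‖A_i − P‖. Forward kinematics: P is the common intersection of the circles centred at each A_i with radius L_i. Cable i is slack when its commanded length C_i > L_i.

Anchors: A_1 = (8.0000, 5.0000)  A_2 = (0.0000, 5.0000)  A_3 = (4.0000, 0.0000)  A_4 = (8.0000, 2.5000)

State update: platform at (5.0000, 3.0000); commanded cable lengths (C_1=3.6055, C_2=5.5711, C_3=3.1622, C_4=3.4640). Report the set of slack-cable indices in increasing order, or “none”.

cable 1: √((3.0000)²+(2.0000)²)=3.6056, C_1=3.6055: taut
cable 2: √((-5.0000)²+(2.0000)²)=5.3852, C_2=5.5711: slack
cable 3: √((-1.0000)²+(-3.0000)²)=3.1623, C_3=3.1622: taut
cable 4: √((3.0000)²+(-0.5000)²)=3.0414, C_4=3.4640: slack

2, 4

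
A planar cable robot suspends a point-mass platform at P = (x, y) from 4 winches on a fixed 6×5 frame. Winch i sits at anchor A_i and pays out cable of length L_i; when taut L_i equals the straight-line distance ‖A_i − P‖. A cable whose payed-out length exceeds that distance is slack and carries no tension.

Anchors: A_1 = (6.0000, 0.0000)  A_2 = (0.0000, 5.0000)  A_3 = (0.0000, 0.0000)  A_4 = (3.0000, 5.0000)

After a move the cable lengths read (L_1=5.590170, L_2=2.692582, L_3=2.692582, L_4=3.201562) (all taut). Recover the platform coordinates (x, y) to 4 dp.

(1.0000, 2.5000)

circle eqns → linear via eq_j − eq_1; set k_j = A_j·A_j − L_j²
k_1 = 36.0000+0.0000−31.2500 = 4.7500
12.0000·x − 10.0000·y = k_1−k_2 = -13.0000
12.0000·x + 0.0000·y = k_1−k_3 = 12.0000
6.0000·x − 10.0000·y = k_1−k_4 = -19.0000
solve first two rows → x=1.0000, y=2.5000
check cable 4: ‖A_4−P‖² = 10.2500 ≈ L_4² = 10.2500 ✓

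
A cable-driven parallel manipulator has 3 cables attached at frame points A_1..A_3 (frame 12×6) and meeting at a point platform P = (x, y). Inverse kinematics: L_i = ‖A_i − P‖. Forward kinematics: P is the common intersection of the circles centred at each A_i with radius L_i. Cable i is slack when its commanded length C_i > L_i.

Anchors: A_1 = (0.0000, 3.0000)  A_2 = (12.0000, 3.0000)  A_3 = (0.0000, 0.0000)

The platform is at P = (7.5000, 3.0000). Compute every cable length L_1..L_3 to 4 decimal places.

(7.5000, 4.5000, 8.0777)

L_1 = √((0.0000−7.5000)² + (3.0000−3.0000)²) = 7.5000
L_2 = √((12.0000−7.5000)² + (3.0000−3.0000)²) = 4.5000
L_3 = √((0.0000−7.5000)² + (0.0000−3.0000)²) = 8.0777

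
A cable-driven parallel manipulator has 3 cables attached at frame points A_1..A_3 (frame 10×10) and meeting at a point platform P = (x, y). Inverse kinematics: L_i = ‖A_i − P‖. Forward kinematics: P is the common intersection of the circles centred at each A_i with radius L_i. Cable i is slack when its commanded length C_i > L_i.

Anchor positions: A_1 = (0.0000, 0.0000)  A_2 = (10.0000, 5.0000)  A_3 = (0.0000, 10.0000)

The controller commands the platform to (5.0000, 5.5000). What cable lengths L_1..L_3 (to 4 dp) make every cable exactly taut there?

(7.4330, 5.0249, 6.7268)

L_1 = √((0.0000−5.0000)² + (0.0000−5.5000)²) = 7.4330
L_2 = √((10.0000−5.0000)² + (5.0000−5.5000)²) = 5.0249
L_3 = √((0.0000−5.0000)² + (10.0000−5.5000)²) = 6.7268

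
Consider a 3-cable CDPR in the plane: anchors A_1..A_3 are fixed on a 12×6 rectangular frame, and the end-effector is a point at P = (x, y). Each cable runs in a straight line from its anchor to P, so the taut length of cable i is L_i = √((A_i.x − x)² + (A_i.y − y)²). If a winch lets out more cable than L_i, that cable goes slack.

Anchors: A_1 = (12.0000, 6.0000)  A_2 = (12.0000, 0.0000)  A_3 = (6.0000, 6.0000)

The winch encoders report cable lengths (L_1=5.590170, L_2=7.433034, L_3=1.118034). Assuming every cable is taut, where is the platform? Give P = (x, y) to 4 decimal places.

(6.5000, 5.0000)

each cable: (A_i−P)·(A_i−P) = L_i²; let k_i = ‖A_i‖²−L_i²
k_1 = 144.0000+36.0000−31.2500 = 148.7500
row 1: 0.0000x + 12.0000y = 60.0000  (k_2=88.7500)
row 2: 12.0000x + 0.0000y = 78.0000  (k_3=70.7500)
Cramer on rows 1–2 → x = 6.5000, y = 5.0000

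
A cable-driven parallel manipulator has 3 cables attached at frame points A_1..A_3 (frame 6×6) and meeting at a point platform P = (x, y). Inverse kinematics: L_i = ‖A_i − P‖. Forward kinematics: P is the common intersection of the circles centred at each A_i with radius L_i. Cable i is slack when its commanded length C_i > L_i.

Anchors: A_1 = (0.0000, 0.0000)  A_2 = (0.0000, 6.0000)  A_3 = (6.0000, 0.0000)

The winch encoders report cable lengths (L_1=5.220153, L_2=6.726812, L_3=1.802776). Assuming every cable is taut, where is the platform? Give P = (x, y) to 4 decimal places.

expand ‖A_i−P‖²=L_i² and subtract eq 1 (k_i ≔ ‖A_i‖²−L_i²)
k_1 = 0.0000+0.0000−27.2500 = -27.2500
eq1−eq2 → [0.0000  -12.0000]·P = -18.0000
eq1−eq3 → [-12.0000  0.0000]·P = -60.0000
2×2 solve → P = (5.0000, 1.5000)

(5.0000, 1.5000)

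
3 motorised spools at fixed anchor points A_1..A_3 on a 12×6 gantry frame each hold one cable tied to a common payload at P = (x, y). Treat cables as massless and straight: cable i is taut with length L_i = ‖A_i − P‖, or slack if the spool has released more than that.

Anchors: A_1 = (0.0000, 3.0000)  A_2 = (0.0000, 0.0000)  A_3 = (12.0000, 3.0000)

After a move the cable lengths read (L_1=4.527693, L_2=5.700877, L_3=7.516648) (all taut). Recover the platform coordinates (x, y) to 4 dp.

(4.5000, 3.5000)

circle eqns → linear via eq_j − eq_1; set c_j = A_j·A_j − L_j²
c_1 = 0.0000+9.0000−20.5000 = -11.5000
0.0000·x + 6.0000·y = c_1−c_2 = 21.0000
-24.0000·x + 0.0000·y = c_1−c_3 = -108.0000
solve first two rows → x=4.5000, y=3.5000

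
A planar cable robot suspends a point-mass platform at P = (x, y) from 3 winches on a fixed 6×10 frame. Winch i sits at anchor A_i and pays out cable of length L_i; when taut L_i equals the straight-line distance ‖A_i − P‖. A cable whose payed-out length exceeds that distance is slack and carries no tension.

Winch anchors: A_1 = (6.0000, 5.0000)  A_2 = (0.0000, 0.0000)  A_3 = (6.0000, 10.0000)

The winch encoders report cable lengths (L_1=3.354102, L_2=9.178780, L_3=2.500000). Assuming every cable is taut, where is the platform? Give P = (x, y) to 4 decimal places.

each cable: (A_i−P)·(A_i−P) = L_i²; let c_i = ‖A_i‖²−L_i²
c_1 = 36.0000+25.0000−11.2500 = 49.7500
row 1: 12.0000x + 10.0000y = 134.0000  (c_2=-84.2500)
row 2: 0.0000x − 10.0000y = -80.0000  (c_3=129.7500)
Cramer on rows 1–2 → x = 4.5000, y = 8.0000

(4.5000, 8.0000)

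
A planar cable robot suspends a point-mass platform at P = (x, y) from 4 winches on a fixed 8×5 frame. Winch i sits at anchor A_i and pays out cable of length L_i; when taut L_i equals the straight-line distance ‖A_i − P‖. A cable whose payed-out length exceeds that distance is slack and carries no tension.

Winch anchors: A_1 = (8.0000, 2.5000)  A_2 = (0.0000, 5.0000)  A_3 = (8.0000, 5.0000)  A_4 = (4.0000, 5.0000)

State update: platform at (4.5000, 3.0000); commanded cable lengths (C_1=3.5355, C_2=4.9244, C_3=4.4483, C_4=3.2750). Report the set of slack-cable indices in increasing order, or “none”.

cable 1: √((3.5000)²+(-0.5000)²)=3.5355, C_1=3.5355: taut
cable 2: √((-4.5000)²+(2.0000)²)=4.9244, C_2=4.9244: taut
cable 3: √((3.5000)²+(2.0000)²)=4.0311, C_3=4.4483: slack
cable 4: √((-0.5000)²+(2.0000)²)=2.0616, C_4=3.2750: slack

3, 4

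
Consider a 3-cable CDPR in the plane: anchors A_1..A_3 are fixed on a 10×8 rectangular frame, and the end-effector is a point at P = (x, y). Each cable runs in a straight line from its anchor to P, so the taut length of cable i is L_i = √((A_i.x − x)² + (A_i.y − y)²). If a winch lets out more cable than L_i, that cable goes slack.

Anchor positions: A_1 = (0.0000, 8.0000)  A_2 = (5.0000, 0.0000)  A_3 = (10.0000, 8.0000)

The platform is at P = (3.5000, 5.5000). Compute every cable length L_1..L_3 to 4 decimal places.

L_1: Δ = A_1−P = (-3.5000, 2.5000) → ‖Δ‖ = √18.5000 = 4.3012
L_2: Δ = A_2−P = (1.5000, -5.5000) → ‖Δ‖ = √32.5000 = 5.7009
L_3: Δ = A_3−P = (6.5000, 2.5000) → ‖Δ‖ = √48.5000 = 6.9642

(4.3012, 5.7009, 6.9642)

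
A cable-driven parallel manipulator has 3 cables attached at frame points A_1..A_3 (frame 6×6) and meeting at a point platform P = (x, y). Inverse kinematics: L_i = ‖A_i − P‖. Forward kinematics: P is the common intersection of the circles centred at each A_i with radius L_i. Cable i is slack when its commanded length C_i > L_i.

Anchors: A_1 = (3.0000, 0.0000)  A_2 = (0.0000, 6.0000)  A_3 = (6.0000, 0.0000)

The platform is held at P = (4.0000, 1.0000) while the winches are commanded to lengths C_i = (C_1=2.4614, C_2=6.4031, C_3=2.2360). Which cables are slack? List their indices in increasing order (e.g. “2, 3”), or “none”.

i=1: geometric 1.4142 vs commanded 2.4614 ⇒ slack
i=2: geometric 6.4031 vs commanded 6.4031 ⇒ taut
i=3: geometric 2.2361 vs commanded 2.2360 ⇒ taut

1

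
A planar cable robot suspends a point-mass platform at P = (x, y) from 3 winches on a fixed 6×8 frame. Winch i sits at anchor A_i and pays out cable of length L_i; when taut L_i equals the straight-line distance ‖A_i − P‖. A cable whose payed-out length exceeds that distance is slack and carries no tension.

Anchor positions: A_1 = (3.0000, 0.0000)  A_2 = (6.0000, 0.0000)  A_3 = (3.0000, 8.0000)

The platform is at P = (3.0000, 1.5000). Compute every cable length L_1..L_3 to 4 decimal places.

(1.5000, 3.3541, 6.5000)

cable 1: Δx=0.0000, Δy=-1.5000; L_1 = √(Δx²+Δy²) = 1.5000
cable 2: Δx=3.0000, Δy=-1.5000; L_2 = √(Δx²+Δy²) = 3.3541
cable 3: Δx=0.0000, Δy=6.5000; L_3 = √(Δx²+Δy²) = 6.5000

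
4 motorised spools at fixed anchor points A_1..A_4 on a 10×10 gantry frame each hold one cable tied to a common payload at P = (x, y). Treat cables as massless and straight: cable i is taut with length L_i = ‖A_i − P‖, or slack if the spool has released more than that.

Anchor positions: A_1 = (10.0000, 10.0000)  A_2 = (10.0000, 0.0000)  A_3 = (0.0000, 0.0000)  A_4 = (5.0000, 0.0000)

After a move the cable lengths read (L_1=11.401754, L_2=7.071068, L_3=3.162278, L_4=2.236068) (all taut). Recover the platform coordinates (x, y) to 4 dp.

(3.0000, 1.0000)

each cable: (A_i−P)·(A_i−P) = L_i²; let q_i = ‖A_i‖²−L_i²
q_1 = 100.0000+100.0000−130.0000 = 70.0000
row 1: 0.0000x + 20.0000y = 20.0000  (q_2=50.0000)
row 2: 20.0000x + 20.0000y = 80.0000  (q_3=-10.0000)
row 3: 10.0000x + 20.0000y = 50.0000  (q_4=20.0000)
Cramer on rows 1–2 → x = 3.0000, y = 1.0000
check cable 4: ‖A_4−P‖² = 5.0000 ≈ L_4² = 5.0000 ✓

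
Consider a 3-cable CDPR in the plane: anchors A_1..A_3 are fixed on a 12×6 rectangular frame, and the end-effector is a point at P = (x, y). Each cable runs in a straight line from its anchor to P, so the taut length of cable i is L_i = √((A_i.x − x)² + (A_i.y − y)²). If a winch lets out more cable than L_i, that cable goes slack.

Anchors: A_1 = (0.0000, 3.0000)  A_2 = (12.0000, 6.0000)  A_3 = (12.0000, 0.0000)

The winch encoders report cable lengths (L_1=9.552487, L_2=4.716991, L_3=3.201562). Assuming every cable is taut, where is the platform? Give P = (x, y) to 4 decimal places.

each cable: (A_i−P)·(A_i−P) = L_i²; let k_i = ‖A_i‖²−L_i²
k_1 = 0.0000+9.0000−91.2500 = -82.2500
row 1: -24.0000x − 6.0000y = -240.0000  (k_2=157.7500)
row 2: -24.0000x + 6.0000y = -216.0000  (k_3=133.7500)
Cramer on rows 1–2 → x = 9.5000, y = 2.0000

(9.5000, 2.0000)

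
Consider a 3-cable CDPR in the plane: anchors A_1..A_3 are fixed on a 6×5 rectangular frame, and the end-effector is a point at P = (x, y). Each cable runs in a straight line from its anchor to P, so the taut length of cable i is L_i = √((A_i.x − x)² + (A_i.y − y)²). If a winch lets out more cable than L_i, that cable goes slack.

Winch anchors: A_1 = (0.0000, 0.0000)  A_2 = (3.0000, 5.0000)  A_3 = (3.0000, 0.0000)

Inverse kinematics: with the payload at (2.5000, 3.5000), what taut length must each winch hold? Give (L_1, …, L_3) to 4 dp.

cable 1: Δx=-2.5000, Δy=-3.5000; L_1 = √(Δx²+Δy²) = 4.3012
cable 2: Δx=0.5000, Δy=1.5000; L_2 = √(Δx²+Δy²) = 1.5811
cable 3: Δx=0.5000, Δy=-3.5000; L_3 = √(Δx²+Δy²) = 3.5355

(4.3012, 1.5811, 3.5355)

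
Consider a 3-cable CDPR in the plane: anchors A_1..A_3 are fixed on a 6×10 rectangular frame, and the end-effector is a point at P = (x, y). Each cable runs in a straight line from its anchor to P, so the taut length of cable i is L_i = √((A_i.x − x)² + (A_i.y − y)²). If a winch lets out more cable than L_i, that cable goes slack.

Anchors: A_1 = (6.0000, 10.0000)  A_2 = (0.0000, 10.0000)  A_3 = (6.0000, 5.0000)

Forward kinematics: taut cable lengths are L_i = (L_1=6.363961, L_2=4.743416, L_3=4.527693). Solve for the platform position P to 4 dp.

(1.5000, 5.5000)

circle eqns → linear via eq_j − eq_1; set q_j = A_j·A_j − L_j²
q_1 = 36.0000+100.0000−40.5000 = 95.5000
12.0000·x + 0.0000·y = q_1−q_2 = 18.0000
0.0000·x + 10.0000·y = q_1−q_3 = 55.0000
solve first two rows → x=1.5000, y=5.5000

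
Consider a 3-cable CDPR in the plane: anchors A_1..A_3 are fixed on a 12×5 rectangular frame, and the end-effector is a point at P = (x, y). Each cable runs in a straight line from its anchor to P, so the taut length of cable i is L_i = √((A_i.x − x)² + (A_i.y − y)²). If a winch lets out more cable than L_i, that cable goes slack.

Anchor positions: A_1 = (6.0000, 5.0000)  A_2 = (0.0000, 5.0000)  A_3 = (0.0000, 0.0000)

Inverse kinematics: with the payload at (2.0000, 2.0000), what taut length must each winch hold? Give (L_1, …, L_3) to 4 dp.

(5.0000, 3.6056, 2.8284)

cable 1: Δx=4.0000, Δy=3.0000; L_1 = √(Δx²+Δy²) = 5.0000
cable 2: Δx=-2.0000, Δy=3.0000; L_2 = √(Δx²+Δy²) = 3.6056
cable 3: Δx=-2.0000, Δy=-2.0000; L_3 = √(Δx²+Δy²) = 2.8284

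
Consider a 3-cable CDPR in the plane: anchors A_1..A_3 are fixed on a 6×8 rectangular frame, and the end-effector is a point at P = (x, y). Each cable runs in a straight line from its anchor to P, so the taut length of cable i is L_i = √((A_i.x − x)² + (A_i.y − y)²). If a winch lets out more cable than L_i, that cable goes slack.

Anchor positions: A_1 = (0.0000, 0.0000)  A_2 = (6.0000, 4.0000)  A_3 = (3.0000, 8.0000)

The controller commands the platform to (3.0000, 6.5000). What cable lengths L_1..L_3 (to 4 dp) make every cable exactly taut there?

(7.1589, 3.9051, 1.5000)

L_1: Δ = A_1−P = (-3.0000, -6.5000) → ‖Δ‖ = √51.2500 = 7.1589
L_2: Δ = A_2−P = (3.0000, -2.5000) → ‖Δ‖ = √15.2500 = 3.9051
L_3: Δ = A_3−P = (0.0000, 1.5000) → ‖Δ‖ = √2.2500 = 1.5000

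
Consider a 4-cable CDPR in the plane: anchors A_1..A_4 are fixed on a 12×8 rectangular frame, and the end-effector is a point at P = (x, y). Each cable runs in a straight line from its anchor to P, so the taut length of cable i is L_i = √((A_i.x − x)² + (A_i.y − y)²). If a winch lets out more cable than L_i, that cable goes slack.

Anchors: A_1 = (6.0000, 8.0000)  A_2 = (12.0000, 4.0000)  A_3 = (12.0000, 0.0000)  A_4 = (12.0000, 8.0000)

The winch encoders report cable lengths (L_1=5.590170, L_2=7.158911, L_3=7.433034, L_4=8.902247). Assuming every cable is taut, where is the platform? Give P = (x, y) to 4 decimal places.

(5.0000, 2.5000)

circle eqns → linear via eq_j − eq_1; set k_j = A_j·A_j − L_j²
k_1 = 36.0000+64.0000−31.2500 = 68.7500
-12.0000·x + 8.0000·y = k_1−k_2 = -40.0000
-12.0000·x + 16.0000·y = k_1−k_3 = -20.0000
-12.0000·x + 0.0000·y = k_1−k_4 = -60.0000
solve first two rows → x=5.0000, y=2.5000
check cable 4: ‖A_4−P‖² = 79.2500 ≈ L_4² = 79.2500 ✓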